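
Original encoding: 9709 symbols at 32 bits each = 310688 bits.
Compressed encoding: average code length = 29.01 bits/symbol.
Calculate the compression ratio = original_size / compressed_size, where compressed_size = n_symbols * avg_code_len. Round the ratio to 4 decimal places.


original_size = n_symbols * orig_bits = 9709 * 32 = 310688 bits
compressed_size = n_symbols * avg_code_len = 9709 * 29.01 = 281658.09 bits
ratio = original_size / compressed_size = 310688 / 281658.09 = 1.1031

Compression ratio = 1.1031


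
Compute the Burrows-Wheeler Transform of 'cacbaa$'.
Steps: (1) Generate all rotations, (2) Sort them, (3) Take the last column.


Rotations (sorted):
  0: $cacbaa -> last char: a
  1: a$cacba -> last char: a
  2: aa$cacb -> last char: b
  3: acbaa$c -> last char: c
  4: baa$cac -> last char: c
  5: cacbaa$ -> last char: $
  6: cbaa$ca -> last char: a


BWT = aabcc$a


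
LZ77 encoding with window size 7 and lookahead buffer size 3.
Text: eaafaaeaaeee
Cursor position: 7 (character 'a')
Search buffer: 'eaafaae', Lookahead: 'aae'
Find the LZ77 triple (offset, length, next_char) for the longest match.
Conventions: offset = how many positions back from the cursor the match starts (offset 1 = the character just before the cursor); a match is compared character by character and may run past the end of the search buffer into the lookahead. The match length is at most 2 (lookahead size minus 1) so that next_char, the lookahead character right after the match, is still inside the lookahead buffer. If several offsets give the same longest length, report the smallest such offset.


Try each offset into the search buffer:
  offset=1 (pos 6, char 'e'): match length 0
  offset=2 (pos 5, char 'a'): match length 1
  offset=3 (pos 4, char 'a'): match length 2
  offset=4 (pos 3, char 'f'): match length 0
  offset=5 (pos 2, char 'a'): match length 1
  offset=6 (pos 1, char 'a'): match length 2
  offset=7 (pos 0, char 'e'): match length 0
Longest match has length 2, found at offsets 3, 6; take the smallest, offset 3.
next_char = character at position 7 + 2 = 9 -> 'e'

Best match: offset=3, length=2 (matching 'aa' starting at position 4)
LZ77 triple: (3, 2, 'e')


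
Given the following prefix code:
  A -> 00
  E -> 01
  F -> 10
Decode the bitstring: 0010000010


Decoding step by step:
Bits 00 -> A
Bits 10 -> F
Bits 00 -> A
Bits 00 -> A
Bits 10 -> F


Decoded message: AFAAF


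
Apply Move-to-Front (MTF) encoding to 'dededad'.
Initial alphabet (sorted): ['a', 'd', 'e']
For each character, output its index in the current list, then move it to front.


MTF encoding:
'd': index 1 in ['a', 'd', 'e'] -> ['d', 'a', 'e']
'e': index 2 in ['d', 'a', 'e'] -> ['e', 'd', 'a']
'd': index 1 in ['e', 'd', 'a'] -> ['d', 'e', 'a']
'e': index 1 in ['d', 'e', 'a'] -> ['e', 'd', 'a']
'd': index 1 in ['e', 'd', 'a'] -> ['d', 'e', 'a']
'a': index 2 in ['d', 'e', 'a'] -> ['a', 'd', 'e']
'd': index 1 in ['a', 'd', 'e'] -> ['d', 'a', 'e']


Output: [1, 2, 1, 1, 1, 2, 1]


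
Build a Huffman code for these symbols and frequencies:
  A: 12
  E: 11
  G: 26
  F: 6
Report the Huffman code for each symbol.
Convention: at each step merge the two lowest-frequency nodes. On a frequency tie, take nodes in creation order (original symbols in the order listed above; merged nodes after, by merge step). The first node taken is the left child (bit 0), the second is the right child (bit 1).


Huffman tree construction:
Step 1: Merge F(6) + E(11) = 17
Step 2: Merge A(12) + (F+E)(17) = 29
Step 3: Merge G(26) + (A+(F+E))(29) = 55
Read each symbol's code off the tree from the root (left child = 0, right child = 1).

Codes:
  A: 10 (length 2)
  E: 111 (length 3)
  G: 0 (length 1)
  F: 110 (length 3)
Average code length: 101/55 = 1.8364 bits/symbol


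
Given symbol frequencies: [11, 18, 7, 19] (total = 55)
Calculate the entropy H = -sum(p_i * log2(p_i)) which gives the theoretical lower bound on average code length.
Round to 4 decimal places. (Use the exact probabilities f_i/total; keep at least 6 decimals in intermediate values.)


Per-symbol terms -p_i * log2(p_i) with p_i = f_i/55:
  p = 11/55 = 0.200000: log2(p) = -2.321928, -p*log2(p) = 0.464386
  p = 18/55 = 0.327273: log2(p) = -1.611435, -p*log2(p) = 0.527379
  p = 7/55 = 0.127273: log2(p) = -2.974005, -p*log2(p) = 0.378510
  p = 19/55 = 0.345455: log2(p) = -1.533432, -p*log2(p) = 0.529731
H = 0.464386 + 0.527379 + 0.378510 + 0.529731 = 1.900006

H = 1.9 bits/symbol


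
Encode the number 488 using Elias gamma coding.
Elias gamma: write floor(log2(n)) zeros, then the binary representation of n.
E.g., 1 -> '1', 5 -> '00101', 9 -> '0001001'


num_bits = floor(log2(488)) + 1 = 9
leading_zeros = num_bits - 1 = 8
binary(488) = 111101000

Elias gamma(488) = '00000000' + '111101000' = 00000000111101000 (17 bits)


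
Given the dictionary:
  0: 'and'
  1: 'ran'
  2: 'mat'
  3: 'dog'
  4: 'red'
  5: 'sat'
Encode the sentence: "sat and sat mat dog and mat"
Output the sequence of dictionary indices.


Look up each word in the dictionary:
  'sat' -> 5
  'and' -> 0
  'sat' -> 5
  'mat' -> 2
  'dog' -> 3
  'and' -> 0
  'mat' -> 2

Encoded: [5, 0, 5, 2, 3, 0, 2]


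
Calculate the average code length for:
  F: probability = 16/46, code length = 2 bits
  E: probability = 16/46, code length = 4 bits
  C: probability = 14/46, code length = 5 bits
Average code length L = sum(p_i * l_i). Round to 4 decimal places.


Weighted contributions p_i * l_i:
  F: (16/46) * 2 = 32/46
  E: (16/46) * 4 = 64/46
  C: (14/46) * 5 = 70/46
Sum = (32 + 64 + 70)/46 = 166/46

L = 166/46 = 3.6087 bits/symbol


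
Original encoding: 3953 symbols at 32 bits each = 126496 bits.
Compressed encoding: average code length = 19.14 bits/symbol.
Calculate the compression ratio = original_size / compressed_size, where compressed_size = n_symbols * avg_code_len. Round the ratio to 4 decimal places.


original_size = n_symbols * orig_bits = 3953 * 32 = 126496 bits
compressed_size = n_symbols * avg_code_len = 3953 * 19.14 = 75660.42 bits
ratio = original_size / compressed_size = 126496 / 75660.42 = 1.6719

Compression ratio = 1.6719


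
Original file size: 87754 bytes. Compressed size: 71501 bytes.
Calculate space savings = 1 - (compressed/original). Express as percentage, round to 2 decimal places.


ratio = compressed/original = 71501/87754 = 0.814789
savings = 1 - ratio = 1 - 0.814789 = 0.185211
as a percentage: 0.185211 * 100 = 18.52%

Space savings = 1 - 71501/87754 = 18.52%


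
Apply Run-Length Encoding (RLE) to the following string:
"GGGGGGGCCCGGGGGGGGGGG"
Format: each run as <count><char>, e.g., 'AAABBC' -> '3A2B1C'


Scanning runs left to right:
  i=0: run of 'G' x 7 -> '7G'
  i=7: run of 'C' x 3 -> '3C'
  i=10: run of 'G' x 11 -> '11G'

RLE = 7G3C11G


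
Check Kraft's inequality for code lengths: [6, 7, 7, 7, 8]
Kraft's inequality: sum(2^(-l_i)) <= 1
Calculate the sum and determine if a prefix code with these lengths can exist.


Sum = 2^(-6) + 2^(-7) + 2^(-7) + 2^(-7) + 2^(-8)
    = 0.015625 + 0.0078125 + 0.0078125 + 0.0078125 + 0.00390625
    = 11/256 = 0.04296875
Since 0.04296875 <= 1, Kraft's inequality IS satisfied.
A prefix code with these lengths CAN exist.

Kraft sum = 0.04296875. Satisfied.


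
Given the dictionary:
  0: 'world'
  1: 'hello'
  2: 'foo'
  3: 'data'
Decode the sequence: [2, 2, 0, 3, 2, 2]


Look up each index in the dictionary:
  2 -> 'foo'
  2 -> 'foo'
  0 -> 'world'
  3 -> 'data'
  2 -> 'foo'
  2 -> 'foo'

Decoded: "foo foo world data foo foo"


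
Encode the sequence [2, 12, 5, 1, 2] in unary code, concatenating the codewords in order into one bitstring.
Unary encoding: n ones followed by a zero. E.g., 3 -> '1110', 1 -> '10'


Encode each number as n ones followed by a terminating 0:
  2 -> 110 (3 bits)
  12 -> 1111111111110 (13 bits)
  5 -> 111110 (6 bits)
  1 -> 10 (2 bits)
  2 -> 110 (3 bits)
Total length = 3 + 13 + 6 + 2 + 3 = 27 bits.

Unary([2, 12, 5, 1, 2]) = 110111111111111011111010110 (27 bits)


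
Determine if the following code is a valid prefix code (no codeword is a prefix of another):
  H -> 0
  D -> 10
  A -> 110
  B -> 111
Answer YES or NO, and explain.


Checking each pair (does one codeword prefix another?):
  H='0' vs D='10': no prefix
  H='0' vs A='110': no prefix
  H='0' vs B='111': no prefix
  D='10' vs H='0': no prefix
  D='10' vs A='110': no prefix
  D='10' vs B='111': no prefix
  A='110' vs H='0': no prefix
  A='110' vs D='10': no prefix
  A='110' vs B='111': no prefix
  B='111' vs H='0': no prefix
  B='111' vs D='10': no prefix
  B='111' vs A='110': no prefix
No violation found over all pairs.

YES -- this is a valid prefix code. No codeword is a prefix of any other codeword.


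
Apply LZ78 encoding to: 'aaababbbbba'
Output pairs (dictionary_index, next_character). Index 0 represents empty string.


LZ78 encoding steps:
Dictionary: {0: ''}
Step 1: w='' (idx 0), next='a' -> output (0, 'a'), add 'a' as idx 1
Step 2: w='a' (idx 1), next='a' -> output (1, 'a'), add 'aa' as idx 2
Step 3: w='' (idx 0), next='b' -> output (0, 'b'), add 'b' as idx 3
Step 4: w='a' (idx 1), next='b' -> output (1, 'b'), add 'ab' as idx 4
Step 5: w='b' (idx 3), next='b' -> output (3, 'b'), add 'bb' as idx 5
Step 6: w='bb' (idx 5), next='a' -> output (5, 'a'), add 'bba' as idx 6


Encoded: [(0, 'a'), (1, 'a'), (0, 'b'), (1, 'b'), (3, 'b'), (5, 'a')]


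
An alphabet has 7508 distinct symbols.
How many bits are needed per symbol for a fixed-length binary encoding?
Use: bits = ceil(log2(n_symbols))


log2(7508) = 12.8742
Bracket: 2^12 = 4096 < 7508 <= 2^13 = 8192
So ceil(log2(7508)) = 13

bits = ceil(log2(7508)) = ceil(12.8742) = 13 bits


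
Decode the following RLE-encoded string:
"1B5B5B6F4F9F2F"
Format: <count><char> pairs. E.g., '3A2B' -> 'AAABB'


Expanding each <count><char> pair:
  1B -> 'B'
  5B -> 'BBBBB'
  5B -> 'BBBBB'
  6F -> 'FFFFFF'
  4F -> 'FFFF'
  9F -> 'FFFFFFFFF'
  2F -> 'FF'

Decoded = BBBBBBBBBBBFFFFFFFFFFFFFFFFFFFFF


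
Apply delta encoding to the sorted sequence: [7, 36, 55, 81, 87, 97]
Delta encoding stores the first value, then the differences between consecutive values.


First value: 7
Deltas:
  36 - 7 = 29
  55 - 36 = 19
  81 - 55 = 26
  87 - 81 = 6
  97 - 87 = 10


Delta encoded: [7, 29, 19, 26, 6, 10]


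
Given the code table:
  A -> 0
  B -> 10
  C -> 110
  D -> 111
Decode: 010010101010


Decoding:
0 -> A
10 -> B
0 -> A
10 -> B
10 -> B
10 -> B
10 -> B


Result: ABABBBB


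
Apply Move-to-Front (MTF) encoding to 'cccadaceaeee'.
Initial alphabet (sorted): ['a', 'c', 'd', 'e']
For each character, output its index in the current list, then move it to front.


MTF encoding:
'c': index 1 in ['a', 'c', 'd', 'e'] -> ['c', 'a', 'd', 'e']
'c': index 0 in ['c', 'a', 'd', 'e'] -> ['c', 'a', 'd', 'e']
'c': index 0 in ['c', 'a', 'd', 'e'] -> ['c', 'a', 'd', 'e']
'a': index 1 in ['c', 'a', 'd', 'e'] -> ['a', 'c', 'd', 'e']
'd': index 2 in ['a', 'c', 'd', 'e'] -> ['d', 'a', 'c', 'e']
'a': index 1 in ['d', 'a', 'c', 'e'] -> ['a', 'd', 'c', 'e']
'c': index 2 in ['a', 'd', 'c', 'e'] -> ['c', 'a', 'd', 'e']
'e': index 3 in ['c', 'a', 'd', 'e'] -> ['e', 'c', 'a', 'd']
'a': index 2 in ['e', 'c', 'a', 'd'] -> ['a', 'e', 'c', 'd']
'e': index 1 in ['a', 'e', 'c', 'd'] -> ['e', 'a', 'c', 'd']
'e': index 0 in ['e', 'a', 'c', 'd'] -> ['e', 'a', 'c', 'd']
'e': index 0 in ['e', 'a', 'c', 'd'] -> ['e', 'a', 'c', 'd']


Output: [1, 0, 0, 1, 2, 1, 2, 3, 2, 1, 0, 0]


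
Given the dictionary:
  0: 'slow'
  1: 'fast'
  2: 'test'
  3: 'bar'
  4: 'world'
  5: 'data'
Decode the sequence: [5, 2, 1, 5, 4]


Look up each index in the dictionary:
  5 -> 'data'
  2 -> 'test'
  1 -> 'fast'
  5 -> 'data'
  4 -> 'world'

Decoded: "data test fast data world"


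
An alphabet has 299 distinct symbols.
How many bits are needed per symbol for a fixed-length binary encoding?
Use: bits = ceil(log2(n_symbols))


log2(299) = 8.224
Bracket: 2^8 = 256 < 299 <= 2^9 = 512
So ceil(log2(299)) = 9

bits = ceil(log2(299)) = ceil(8.224) = 9 bits


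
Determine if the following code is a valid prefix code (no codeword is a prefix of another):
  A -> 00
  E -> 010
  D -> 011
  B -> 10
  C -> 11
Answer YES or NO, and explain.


Checking each pair (does one codeword prefix another?):
  A='00' vs E='010': no prefix
  A='00' vs D='011': no prefix
  A='00' vs B='10': no prefix
  A='00' vs C='11': no prefix
  E='010' vs A='00': no prefix
  E='010' vs D='011': no prefix
  E='010' vs B='10': no prefix
  E='010' vs C='11': no prefix
  D='011' vs A='00': no prefix
  D='011' vs E='010': no prefix
  D='011' vs B='10': no prefix
  D='011' vs C='11': no prefix
  B='10' vs A='00': no prefix
  B='10' vs E='010': no prefix
  B='10' vs D='011': no prefix
  B='10' vs C='11': no prefix
  C='11' vs A='00': no prefix
  C='11' vs E='010': no prefix
  C='11' vs D='011': no prefix
  C='11' vs B='10': no prefix
No violation found over all pairs.

YES -- this is a valid prefix code. No codeword is a prefix of any other codeword.


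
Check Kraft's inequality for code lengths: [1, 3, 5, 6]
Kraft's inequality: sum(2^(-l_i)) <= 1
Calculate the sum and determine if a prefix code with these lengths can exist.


Sum = 2^(-1) + 2^(-3) + 2^(-5) + 2^(-6)
    = 0.5 + 0.125 + 0.03125 + 0.015625
    = 43/64 = 0.671875
Since 0.671875 <= 1, Kraft's inequality IS satisfied.
A prefix code with these lengths CAN exist.

Kraft sum = 0.671875. Satisfied.


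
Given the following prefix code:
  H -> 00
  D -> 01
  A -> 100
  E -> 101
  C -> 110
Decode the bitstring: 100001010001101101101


Decoding step by step:
Bits 100 -> A
Bits 00 -> H
Bits 101 -> E
Bits 00 -> H
Bits 01 -> D
Bits 101 -> E
Bits 101 -> E
Bits 101 -> E


Decoded message: AHEHDEEE


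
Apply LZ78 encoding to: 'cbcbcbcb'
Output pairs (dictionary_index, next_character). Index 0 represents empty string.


LZ78 encoding steps:
Dictionary: {0: ''}
Step 1: w='' (idx 0), next='c' -> output (0, 'c'), add 'c' as idx 1
Step 2: w='' (idx 0), next='b' -> output (0, 'b'), add 'b' as idx 2
Step 3: w='c' (idx 1), next='b' -> output (1, 'b'), add 'cb' as idx 3
Step 4: w='cb' (idx 3), next='c' -> output (3, 'c'), add 'cbc' as idx 4
Step 5: w='b' (idx 2), end of input -> output (2, '')


Encoded: [(0, 'c'), (0, 'b'), (1, 'b'), (3, 'c'), (2, '')]


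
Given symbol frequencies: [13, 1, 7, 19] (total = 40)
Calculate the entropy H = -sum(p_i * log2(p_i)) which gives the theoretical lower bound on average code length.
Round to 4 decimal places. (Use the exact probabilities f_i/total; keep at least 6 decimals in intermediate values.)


Per-symbol terms -p_i * log2(p_i) with p_i = f_i/40:
  p = 13/40 = 0.325000: log2(p) = -1.621488, -p*log2(p) = 0.526984
  p = 1/40 = 0.025000: log2(p) = -5.321928, -p*log2(p) = 0.133048
  p = 7/40 = 0.175000: log2(p) = -2.514573, -p*log2(p) = 0.440050
  p = 19/40 = 0.475000: log2(p) = -1.074001, -p*log2(p) = 0.510150
H = 0.526984 + 0.133048 + 0.440050 + 0.510150 = 1.610232

H = 1.6102 bits/symbol


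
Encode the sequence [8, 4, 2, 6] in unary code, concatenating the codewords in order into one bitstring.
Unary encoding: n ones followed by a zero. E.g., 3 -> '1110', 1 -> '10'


Encode each number as n ones followed by a terminating 0:
  8 -> 111111110 (9 bits)
  4 -> 11110 (5 bits)
  2 -> 110 (3 bits)
  6 -> 1111110 (7 bits)
Total length = 9 + 5 + 3 + 7 = 24 bits.

Unary([8, 4, 2, 6]) = 111111110111101101111110 (24 bits)


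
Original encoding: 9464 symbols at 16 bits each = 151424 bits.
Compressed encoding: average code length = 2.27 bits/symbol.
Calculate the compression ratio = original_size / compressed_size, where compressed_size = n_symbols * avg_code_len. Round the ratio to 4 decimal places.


original_size = n_symbols * orig_bits = 9464 * 16 = 151424 bits
compressed_size = n_symbols * avg_code_len = 9464 * 2.27 = 21483.28 bits
ratio = original_size / compressed_size = 151424 / 21483.28 = 7.0485

Compression ratio = 7.0485


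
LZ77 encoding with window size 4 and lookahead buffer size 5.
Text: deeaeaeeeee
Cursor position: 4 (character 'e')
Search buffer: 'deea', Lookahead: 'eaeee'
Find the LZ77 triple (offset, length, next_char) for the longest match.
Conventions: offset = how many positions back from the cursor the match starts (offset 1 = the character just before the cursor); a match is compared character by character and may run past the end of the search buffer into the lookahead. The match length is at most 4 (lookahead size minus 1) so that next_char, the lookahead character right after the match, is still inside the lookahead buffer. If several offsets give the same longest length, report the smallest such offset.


Try each offset into the search buffer:
  offset=1 (pos 3, char 'a'): match length 0
  offset=2 (pos 2, char 'e'): match length 3
  offset=3 (pos 1, char 'e'): match length 1
  offset=4 (pos 0, char 'd'): match length 0
Longest match has length 3 at offset 2.
next_char = character at position 4 + 3 = 7 -> 'e'

Best match: offset=2, length=3 (matching 'eae' starting at position 2)
LZ77 triple: (2, 3, 'e')


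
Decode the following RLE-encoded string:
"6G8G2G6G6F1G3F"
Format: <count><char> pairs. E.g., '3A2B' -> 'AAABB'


Expanding each <count><char> pair:
  6G -> 'GGGGGG'
  8G -> 'GGGGGGGG'
  2G -> 'GG'
  6G -> 'GGGGGG'
  6F -> 'FFFFFF'
  1G -> 'G'
  3F -> 'FFF'

Decoded = GGGGGGGGGGGGGGGGGGGGGGFFFFFFGFFF


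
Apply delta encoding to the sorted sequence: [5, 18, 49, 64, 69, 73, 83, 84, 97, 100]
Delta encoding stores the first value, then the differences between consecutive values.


First value: 5
Deltas:
  18 - 5 = 13
  49 - 18 = 31
  64 - 49 = 15
  69 - 64 = 5
  73 - 69 = 4
  83 - 73 = 10
  84 - 83 = 1
  97 - 84 = 13
  100 - 97 = 3


Delta encoded: [5, 13, 31, 15, 5, 4, 10, 1, 13, 3]


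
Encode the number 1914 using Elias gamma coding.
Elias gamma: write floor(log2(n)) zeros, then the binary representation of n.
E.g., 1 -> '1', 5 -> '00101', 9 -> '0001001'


num_bits = floor(log2(1914)) + 1 = 11
leading_zeros = num_bits - 1 = 10
binary(1914) = 11101111010

Elias gamma(1914) = '0000000000' + '11101111010' = 000000000011101111010 (21 bits)


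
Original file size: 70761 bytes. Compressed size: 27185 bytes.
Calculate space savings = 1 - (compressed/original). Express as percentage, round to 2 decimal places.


ratio = compressed/original = 27185/70761 = 0.384181
savings = 1 - ratio = 1 - 0.384181 = 0.615819
as a percentage: 0.615819 * 100 = 61.58%

Space savings = 1 - 27185/70761 = 61.58%


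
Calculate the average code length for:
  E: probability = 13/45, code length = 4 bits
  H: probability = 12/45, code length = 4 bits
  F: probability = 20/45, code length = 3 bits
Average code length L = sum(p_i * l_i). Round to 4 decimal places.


Weighted contributions p_i * l_i:
  E: (13/45) * 4 = 52/45
  H: (12/45) * 4 = 48/45
  F: (20/45) * 3 = 60/45
Sum = (52 + 48 + 60)/45 = 160/45

L = 160/45 = 3.5556 bits/symbol


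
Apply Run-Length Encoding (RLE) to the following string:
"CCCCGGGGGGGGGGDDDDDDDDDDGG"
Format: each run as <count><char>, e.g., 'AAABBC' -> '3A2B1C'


Scanning runs left to right:
  i=0: run of 'C' x 4 -> '4C'
  i=4: run of 'G' x 10 -> '10G'
  i=14: run of 'D' x 10 -> '10D'
  i=24: run of 'G' x 2 -> '2G'

RLE = 4C10G10D2G


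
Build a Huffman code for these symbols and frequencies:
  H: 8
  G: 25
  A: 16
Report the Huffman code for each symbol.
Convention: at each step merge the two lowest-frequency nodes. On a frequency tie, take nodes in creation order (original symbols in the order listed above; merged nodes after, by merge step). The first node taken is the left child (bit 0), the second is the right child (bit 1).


Huffman tree construction:
Step 1: Merge H(8) + A(16) = 24
Step 2: Merge (H+A)(24) + G(25) = 49
Read each symbol's code off the tree from the root (left child = 0, right child = 1).

Codes:
  H: 00 (length 2)
  G: 1 (length 1)
  A: 01 (length 2)
Average code length: 73/49 = 1.4898 bits/symbol


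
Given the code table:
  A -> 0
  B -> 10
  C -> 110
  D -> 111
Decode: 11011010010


Decoding:
110 -> C
110 -> C
10 -> B
0 -> A
10 -> B


Result: CCBAB


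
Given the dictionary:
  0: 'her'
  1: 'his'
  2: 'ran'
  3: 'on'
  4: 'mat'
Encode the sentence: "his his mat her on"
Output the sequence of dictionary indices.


Look up each word in the dictionary:
  'his' -> 1
  'his' -> 1
  'mat' -> 4
  'her' -> 0
  'on' -> 3

Encoded: [1, 1, 4, 0, 3]


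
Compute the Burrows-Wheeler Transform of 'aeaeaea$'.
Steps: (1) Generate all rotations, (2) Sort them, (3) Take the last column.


Rotations (sorted):
  0: $aeaeaea -> last char: a
  1: a$aeaeae -> last char: e
  2: aea$aeae -> last char: e
  3: aeaea$ae -> last char: e
  4: aeaeaea$ -> last char: $
  5: ea$aeaea -> last char: a
  6: eaea$aea -> last char: a
  7: eaeaea$a -> last char: a


BWT = aeee$aaa


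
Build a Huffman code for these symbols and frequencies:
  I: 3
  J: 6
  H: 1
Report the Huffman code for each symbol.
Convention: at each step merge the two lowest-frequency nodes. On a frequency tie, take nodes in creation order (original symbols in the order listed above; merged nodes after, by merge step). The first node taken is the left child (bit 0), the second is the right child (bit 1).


Huffman tree construction:
Step 1: Merge H(1) + I(3) = 4
Step 2: Merge (H+I)(4) + J(6) = 10
Read each symbol's code off the tree from the root (left child = 0, right child = 1).

Codes:
  I: 01 (length 2)
  J: 1 (length 1)
  H: 00 (length 2)
Average code length: 14/10 = 1.4000 bits/symbol


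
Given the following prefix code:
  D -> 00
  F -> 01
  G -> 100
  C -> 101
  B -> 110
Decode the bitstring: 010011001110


Decoding step by step:
Bits 01 -> F
Bits 00 -> D
Bits 110 -> B
Bits 01 -> F
Bits 110 -> B


Decoded message: FDBFB


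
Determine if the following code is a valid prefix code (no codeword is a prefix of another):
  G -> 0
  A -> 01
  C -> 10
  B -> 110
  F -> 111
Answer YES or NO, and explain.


Checking each pair (does one codeword prefix another?):
  G='0' vs A='01': prefix -- VIOLATION

NO -- this is NOT a valid prefix code. G (0) is a prefix of A (01).


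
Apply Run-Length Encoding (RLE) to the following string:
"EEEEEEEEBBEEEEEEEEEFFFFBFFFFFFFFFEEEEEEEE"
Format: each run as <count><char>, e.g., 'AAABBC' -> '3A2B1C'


Scanning runs left to right:
  i=0: run of 'E' x 8 -> '8E'
  i=8: run of 'B' x 2 -> '2B'
  i=10: run of 'E' x 9 -> '9E'
  i=19: run of 'F' x 4 -> '4F'
  i=23: run of 'B' x 1 -> '1B'
  i=24: run of 'F' x 9 -> '9F'
  i=33: run of 'E' x 8 -> '8E'

RLE = 8E2B9E4F1B9F8E


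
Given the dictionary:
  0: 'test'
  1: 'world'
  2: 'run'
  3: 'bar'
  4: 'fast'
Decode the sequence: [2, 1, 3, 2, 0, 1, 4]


Look up each index in the dictionary:
  2 -> 'run'
  1 -> 'world'
  3 -> 'bar'
  2 -> 'run'
  0 -> 'test'
  1 -> 'world'
  4 -> 'fast'

Decoded: "run world bar run test world fast"


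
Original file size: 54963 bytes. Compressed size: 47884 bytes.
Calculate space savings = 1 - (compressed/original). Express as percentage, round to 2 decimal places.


ratio = compressed/original = 47884/54963 = 0.871204
savings = 1 - ratio = 1 - 0.871204 = 0.128796
as a percentage: 0.128796 * 100 = 12.88%

Space savings = 1 - 47884/54963 = 12.88%


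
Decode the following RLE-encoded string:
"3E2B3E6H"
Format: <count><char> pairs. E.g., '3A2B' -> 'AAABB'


Expanding each <count><char> pair:
  3E -> 'EEE'
  2B -> 'BB'
  3E -> 'EEE'
  6H -> 'HHHHHH'

Decoded = EEEBBEEEHHHHHH


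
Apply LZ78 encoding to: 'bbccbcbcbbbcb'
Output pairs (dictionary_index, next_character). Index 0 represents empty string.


LZ78 encoding steps:
Dictionary: {0: ''}
Step 1: w='' (idx 0), next='b' -> output (0, 'b'), add 'b' as idx 1
Step 2: w='b' (idx 1), next='c' -> output (1, 'c'), add 'bc' as idx 2
Step 3: w='' (idx 0), next='c' -> output (0, 'c'), add 'c' as idx 3
Step 4: w='bc' (idx 2), next='b' -> output (2, 'b'), add 'bcb' as idx 4
Step 5: w='c' (idx 3), next='b' -> output (3, 'b'), add 'cb' as idx 5
Step 6: w='b' (idx 1), next='b' -> output (1, 'b'), add 'bb' as idx 6
Step 7: w='cb' (idx 5), end of input -> output (5, '')


Encoded: [(0, 'b'), (1, 'c'), (0, 'c'), (2, 'b'), (3, 'b'), (1, 'b'), (5, '')]


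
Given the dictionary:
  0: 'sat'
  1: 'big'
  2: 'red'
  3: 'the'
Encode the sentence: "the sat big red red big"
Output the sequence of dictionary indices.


Look up each word in the dictionary:
  'the' -> 3
  'sat' -> 0
  'big' -> 1
  'red' -> 2
  'red' -> 2
  'big' -> 1

Encoded: [3, 0, 1, 2, 2, 1]


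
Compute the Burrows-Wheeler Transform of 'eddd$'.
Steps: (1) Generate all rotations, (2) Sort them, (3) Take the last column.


Rotations (sorted):
  0: $eddd -> last char: d
  1: d$edd -> last char: d
  2: dd$ed -> last char: d
  3: ddd$e -> last char: e
  4: eddd$ -> last char: $


BWT = ddde$


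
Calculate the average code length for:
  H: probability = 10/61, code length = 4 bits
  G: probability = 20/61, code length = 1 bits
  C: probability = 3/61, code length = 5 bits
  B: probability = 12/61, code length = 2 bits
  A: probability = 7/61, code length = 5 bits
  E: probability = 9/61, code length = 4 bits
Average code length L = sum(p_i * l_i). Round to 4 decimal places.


Weighted contributions p_i * l_i:
  H: (10/61) * 4 = 40/61
  G: (20/61) * 1 = 20/61
  C: (3/61) * 5 = 15/61
  B: (12/61) * 2 = 24/61
  A: (7/61) * 5 = 35/61
  E: (9/61) * 4 = 36/61
Sum = (40 + 20 + 15 + 24 + 35 + 36)/61 = 170/61

L = 170/61 = 2.7869 bits/symbol


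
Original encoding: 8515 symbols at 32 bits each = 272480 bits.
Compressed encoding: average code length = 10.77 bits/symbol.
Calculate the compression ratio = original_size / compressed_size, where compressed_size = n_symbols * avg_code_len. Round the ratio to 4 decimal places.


original_size = n_symbols * orig_bits = 8515 * 32 = 272480 bits
compressed_size = n_symbols * avg_code_len = 8515 * 10.77 = 91706.55 bits
ratio = original_size / compressed_size = 272480 / 91706.55 = 2.9712

Compression ratio = 2.9712


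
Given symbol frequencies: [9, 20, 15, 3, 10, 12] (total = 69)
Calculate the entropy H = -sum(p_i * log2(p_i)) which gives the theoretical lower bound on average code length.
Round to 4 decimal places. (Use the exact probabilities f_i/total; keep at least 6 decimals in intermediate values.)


Per-symbol terms -p_i * log2(p_i) with p_i = f_i/69:
  p = 9/69 = 0.130435: log2(p) = -2.938599, -p*log2(p) = 0.383296
  p = 20/69 = 0.289855: log2(p) = -1.786596, -p*log2(p) = 0.517854
  p = 15/69 = 0.217391: log2(p) = -2.201634, -p*log2(p) = 0.478616
  p = 3/69 = 0.043478: log2(p) = -4.523562, -p*log2(p) = 0.196677
  p = 10/69 = 0.144928: log2(p) = -2.786596, -p*log2(p) = 0.403855
  p = 12/69 = 0.173913: log2(p) = -2.523562, -p*log2(p) = 0.438880
H = 0.383296 + 0.517854 + 0.478616 + 0.196677 + 0.403855 + 0.438880 = 2.419178

H = 2.4192 bits/symbol


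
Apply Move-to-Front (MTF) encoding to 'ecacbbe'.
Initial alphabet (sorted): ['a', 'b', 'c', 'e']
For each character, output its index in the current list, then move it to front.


MTF encoding:
'e': index 3 in ['a', 'b', 'c', 'e'] -> ['e', 'a', 'b', 'c']
'c': index 3 in ['e', 'a', 'b', 'c'] -> ['c', 'e', 'a', 'b']
'a': index 2 in ['c', 'e', 'a', 'b'] -> ['a', 'c', 'e', 'b']
'c': index 1 in ['a', 'c', 'e', 'b'] -> ['c', 'a', 'e', 'b']
'b': index 3 in ['c', 'a', 'e', 'b'] -> ['b', 'c', 'a', 'e']
'b': index 0 in ['b', 'c', 'a', 'e'] -> ['b', 'c', 'a', 'e']
'e': index 3 in ['b', 'c', 'a', 'e'] -> ['e', 'b', 'c', 'a']


Output: [3, 3, 2, 1, 3, 0, 3]


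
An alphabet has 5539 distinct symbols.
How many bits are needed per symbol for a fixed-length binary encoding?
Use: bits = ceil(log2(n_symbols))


log2(5539) = 12.4354
Bracket: 2^12 = 4096 < 5539 <= 2^13 = 8192
So ceil(log2(5539)) = 13

bits = ceil(log2(5539)) = ceil(12.4354) = 13 bits


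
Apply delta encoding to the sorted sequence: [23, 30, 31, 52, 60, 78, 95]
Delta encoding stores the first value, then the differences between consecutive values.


First value: 23
Deltas:
  30 - 23 = 7
  31 - 30 = 1
  52 - 31 = 21
  60 - 52 = 8
  78 - 60 = 18
  95 - 78 = 17


Delta encoded: [23, 7, 1, 21, 8, 18, 17]


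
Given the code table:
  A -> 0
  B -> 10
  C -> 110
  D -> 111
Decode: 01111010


Decoding:
0 -> A
111 -> D
10 -> B
10 -> B


Result: ADBB


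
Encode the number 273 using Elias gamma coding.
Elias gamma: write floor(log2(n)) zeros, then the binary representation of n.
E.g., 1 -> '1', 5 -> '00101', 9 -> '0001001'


num_bits = floor(log2(273)) + 1 = 9
leading_zeros = num_bits - 1 = 8
binary(273) = 100010001

Elias gamma(273) = '00000000' + '100010001' = 00000000100010001 (17 bits)


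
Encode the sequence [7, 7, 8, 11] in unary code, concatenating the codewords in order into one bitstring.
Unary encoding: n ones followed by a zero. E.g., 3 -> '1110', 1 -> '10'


Encode each number as n ones followed by a terminating 0:
  7 -> 11111110 (8 bits)
  7 -> 11111110 (8 bits)
  8 -> 111111110 (9 bits)
  11 -> 111111111110 (12 bits)
Total length = 8 + 8 + 9 + 12 = 37 bits.

Unary([7, 7, 8, 11]) = 1111111011111110111111110111111111110 (37 bits)


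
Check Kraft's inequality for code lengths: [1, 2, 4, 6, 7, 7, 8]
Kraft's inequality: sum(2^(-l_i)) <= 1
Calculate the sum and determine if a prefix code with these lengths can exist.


Sum = 2^(-1) + 2^(-2) + 2^(-4) + 2^(-6) + 2^(-7) + 2^(-7) + 2^(-8)
    = 0.5 + 0.25 + 0.0625 + 0.015625 + 0.0078125 + 0.0078125 + 0.00390625
    = 217/256 = 0.84765625
Since 0.84765625 <= 1, Kraft's inequality IS satisfied.
A prefix code with these lengths CAN exist.

Kraft sum = 0.84765625. Satisfied.


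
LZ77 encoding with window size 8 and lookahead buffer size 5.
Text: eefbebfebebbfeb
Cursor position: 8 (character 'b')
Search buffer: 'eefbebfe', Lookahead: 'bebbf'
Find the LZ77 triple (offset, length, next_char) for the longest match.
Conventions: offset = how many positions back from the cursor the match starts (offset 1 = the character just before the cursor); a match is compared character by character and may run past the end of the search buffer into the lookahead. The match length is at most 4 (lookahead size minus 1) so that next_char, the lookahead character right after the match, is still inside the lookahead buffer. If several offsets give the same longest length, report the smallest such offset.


Try each offset into the search buffer:
  offset=1 (pos 7, char 'e'): match length 0
  offset=2 (pos 6, char 'f'): match length 0
  offset=3 (pos 5, char 'b'): match length 1
  offset=4 (pos 4, char 'e'): match length 0
  offset=5 (pos 3, char 'b'): match length 3
  offset=6 (pos 2, char 'f'): match length 0
  offset=7 (pos 1, char 'e'): match length 0
  offset=8 (pos 0, char 'e'): match length 0
Longest match has length 3 at offset 5.
next_char = character at position 8 + 3 = 11 -> 'b'

Best match: offset=5, length=3 (matching 'beb' starting at position 3)
LZ77 triple: (5, 3, 'b')


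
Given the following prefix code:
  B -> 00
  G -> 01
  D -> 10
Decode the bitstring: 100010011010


Decoding step by step:
Bits 10 -> D
Bits 00 -> B
Bits 10 -> D
Bits 01 -> G
Bits 10 -> D
Bits 10 -> D


Decoded message: DBDGDD


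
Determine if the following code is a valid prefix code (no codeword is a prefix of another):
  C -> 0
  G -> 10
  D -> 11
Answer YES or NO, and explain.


Checking each pair (does one codeword prefix another?):
  C='0' vs G='10': no prefix
  C='0' vs D='11': no prefix
  G='10' vs C='0': no prefix
  G='10' vs D='11': no prefix
  D='11' vs C='0': no prefix
  D='11' vs G='10': no prefix
No violation found over all pairs.

YES -- this is a valid prefix code. No codeword is a prefix of any other codeword.


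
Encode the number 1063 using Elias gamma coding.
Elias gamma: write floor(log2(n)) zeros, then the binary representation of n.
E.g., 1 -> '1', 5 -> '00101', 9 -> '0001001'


num_bits = floor(log2(1063)) + 1 = 11
leading_zeros = num_bits - 1 = 10
binary(1063) = 10000100111

Elias gamma(1063) = '0000000000' + '10000100111' = 000000000010000100111 (21 bits)


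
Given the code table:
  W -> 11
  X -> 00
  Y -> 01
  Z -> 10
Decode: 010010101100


Decoding:
01 -> Y
00 -> X
10 -> Z
10 -> Z
11 -> W
00 -> X


Result: YXZZWX


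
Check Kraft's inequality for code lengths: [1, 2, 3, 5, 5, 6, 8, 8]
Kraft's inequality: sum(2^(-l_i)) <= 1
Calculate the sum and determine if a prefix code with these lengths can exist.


Sum = 2^(-1) + 2^(-2) + 2^(-3) + 2^(-5) + 2^(-5) + 2^(-6) + 2^(-8) + 2^(-8)
    = 0.5 + 0.25 + 0.125 + 0.03125 + 0.03125 + 0.015625 + 0.00390625 + 0.00390625
    = 246/256 = 0.9609375
Since 0.9609375 <= 1, Kraft's inequality IS satisfied.
A prefix code with these lengths CAN exist.

Kraft sum = 0.9609375. Satisfied.


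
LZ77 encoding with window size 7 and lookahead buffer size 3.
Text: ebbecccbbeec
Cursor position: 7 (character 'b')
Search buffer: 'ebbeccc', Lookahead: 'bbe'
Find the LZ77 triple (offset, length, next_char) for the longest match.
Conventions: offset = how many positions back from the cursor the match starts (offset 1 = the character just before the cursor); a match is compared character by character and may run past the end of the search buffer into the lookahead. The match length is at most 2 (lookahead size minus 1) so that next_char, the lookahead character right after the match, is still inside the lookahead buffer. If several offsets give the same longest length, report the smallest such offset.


Try each offset into the search buffer:
  offset=1 (pos 6, char 'c'): match length 0
  offset=2 (pos 5, char 'c'): match length 0
  offset=3 (pos 4, char 'c'): match length 0
  offset=4 (pos 3, char 'e'): match length 0
  offset=5 (pos 2, char 'b'): match length 1
  offset=6 (pos 1, char 'b'): match length 2
  offset=7 (pos 0, char 'e'): match length 0
Longest match has length 2 at offset 6.
next_char = character at position 7 + 2 = 9 -> 'e'

Best match: offset=6, length=2 (matching 'bb' starting at position 1)
LZ77 triple: (6, 2, 'e')


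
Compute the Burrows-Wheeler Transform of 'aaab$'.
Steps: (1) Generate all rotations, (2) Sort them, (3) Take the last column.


Rotations (sorted):
  0: $aaab -> last char: b
  1: aaab$ -> last char: $
  2: aab$a -> last char: a
  3: ab$aa -> last char: a
  4: b$aaa -> last char: a


BWT = b$aaa


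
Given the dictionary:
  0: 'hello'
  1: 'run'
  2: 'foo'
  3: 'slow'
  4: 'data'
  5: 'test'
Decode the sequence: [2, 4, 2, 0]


Look up each index in the dictionary:
  2 -> 'foo'
  4 -> 'data'
  2 -> 'foo'
  0 -> 'hello'

Decoded: "foo data foo hello"


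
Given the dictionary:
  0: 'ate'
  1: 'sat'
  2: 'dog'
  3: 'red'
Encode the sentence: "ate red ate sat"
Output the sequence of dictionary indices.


Look up each word in the dictionary:
  'ate' -> 0
  'red' -> 3
  'ate' -> 0
  'sat' -> 1

Encoded: [0, 3, 0, 1]


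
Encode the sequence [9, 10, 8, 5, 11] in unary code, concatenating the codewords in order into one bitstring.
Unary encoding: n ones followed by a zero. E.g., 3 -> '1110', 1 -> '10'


Encode each number as n ones followed by a terminating 0:
  9 -> 1111111110 (10 bits)
  10 -> 11111111110 (11 bits)
  8 -> 111111110 (9 bits)
  5 -> 111110 (6 bits)
  11 -> 111111111110 (12 bits)
Total length = 10 + 11 + 9 + 6 + 12 = 48 bits.

Unary([9, 10, 8, 5, 11]) = 111111111011111111110111111110111110111111111110 (48 bits)


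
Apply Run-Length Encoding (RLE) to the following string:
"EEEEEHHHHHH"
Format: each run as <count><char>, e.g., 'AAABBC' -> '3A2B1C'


Scanning runs left to right:
  i=0: run of 'E' x 5 -> '5E'
  i=5: run of 'H' x 6 -> '6H'

RLE = 5E6H


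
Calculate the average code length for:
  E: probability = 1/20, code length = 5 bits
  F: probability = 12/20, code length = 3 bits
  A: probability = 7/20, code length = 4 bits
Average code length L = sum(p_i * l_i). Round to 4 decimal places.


Weighted contributions p_i * l_i:
  E: (1/20) * 5 = 5/20
  F: (12/20) * 3 = 36/20
  A: (7/20) * 4 = 28/20
Sum = (5 + 36 + 28)/20 = 69/20

L = 69/20 = 3.4500 bits/symbol


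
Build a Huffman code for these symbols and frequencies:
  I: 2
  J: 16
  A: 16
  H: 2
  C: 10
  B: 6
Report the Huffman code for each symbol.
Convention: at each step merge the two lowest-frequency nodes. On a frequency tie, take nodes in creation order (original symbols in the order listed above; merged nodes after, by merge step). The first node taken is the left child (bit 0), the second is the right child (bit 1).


Huffman tree construction:
Step 1: Merge I(2) + H(2) = 4
Step 2: Merge (I+H)(4) + B(6) = 10
Step 3: Merge C(10) + ((I+H)+B)(10) = 20
Step 4: Merge J(16) + A(16) = 32
Step 5: Merge (C+((I+H)+B))(20) + (J+A)(32) = 52
Read each symbol's code off the tree from the root (left child = 0, right child = 1).

Codes:
  I: 0100 (length 4)
  J: 10 (length 2)
  A: 11 (length 2)
  H: 0101 (length 4)
  C: 00 (length 2)
  B: 011 (length 3)
Average code length: 118/52 = 2.2692 bits/symbol


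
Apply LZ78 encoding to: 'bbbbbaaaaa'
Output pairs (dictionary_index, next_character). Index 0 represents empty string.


LZ78 encoding steps:
Dictionary: {0: ''}
Step 1: w='' (idx 0), next='b' -> output (0, 'b'), add 'b' as idx 1
Step 2: w='b' (idx 1), next='b' -> output (1, 'b'), add 'bb' as idx 2
Step 3: w='bb' (idx 2), next='a' -> output (2, 'a'), add 'bba' as idx 3
Step 4: w='' (idx 0), next='a' -> output (0, 'a'), add 'a' as idx 4
Step 5: w='a' (idx 4), next='a' -> output (4, 'a'), add 'aa' as idx 5
Step 6: w='a' (idx 4), end of input -> output (4, '')


Encoded: [(0, 'b'), (1, 'b'), (2, 'a'), (0, 'a'), (4, 'a'), (4, '')]


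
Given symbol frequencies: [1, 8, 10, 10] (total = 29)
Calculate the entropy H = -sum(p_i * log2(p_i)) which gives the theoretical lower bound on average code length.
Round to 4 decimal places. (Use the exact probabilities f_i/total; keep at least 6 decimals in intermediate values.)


Per-symbol terms -p_i * log2(p_i) with p_i = f_i/29:
  p = 1/29 = 0.034483: log2(p) = -4.857981, -p*log2(p) = 0.167517
  p = 8/29 = 0.275862: log2(p) = -1.857981, -p*log2(p) = 0.512546
  p = 10/29 = 0.344828: log2(p) = -1.536053, -p*log2(p) = 0.529673
  p = 10/29 = 0.344828: log2(p) = -1.536053, -p*log2(p) = 0.529673
H = 0.167517 + 0.512546 + 0.529673 + 0.529673 = 1.739409

H = 1.7394 bits/symbol


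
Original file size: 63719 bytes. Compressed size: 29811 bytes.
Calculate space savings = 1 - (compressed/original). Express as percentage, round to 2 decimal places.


ratio = compressed/original = 29811/63719 = 0.467851
savings = 1 - ratio = 1 - 0.467851 = 0.532149
as a percentage: 0.532149 * 100 = 53.21%

Space savings = 1 - 29811/63719 = 53.21%


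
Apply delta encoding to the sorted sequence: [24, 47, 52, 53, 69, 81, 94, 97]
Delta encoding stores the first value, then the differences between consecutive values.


First value: 24
Deltas:
  47 - 24 = 23
  52 - 47 = 5
  53 - 52 = 1
  69 - 53 = 16
  81 - 69 = 12
  94 - 81 = 13
  97 - 94 = 3


Delta encoded: [24, 23, 5, 1, 16, 12, 13, 3]


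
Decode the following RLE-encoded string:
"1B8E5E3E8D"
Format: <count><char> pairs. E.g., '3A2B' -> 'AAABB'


Expanding each <count><char> pair:
  1B -> 'B'
  8E -> 'EEEEEEEE'
  5E -> 'EEEEE'
  3E -> 'EEE'
  8D -> 'DDDDDDDD'

Decoded = BEEEEEEEEEEEEEEEEDDDDDDDD


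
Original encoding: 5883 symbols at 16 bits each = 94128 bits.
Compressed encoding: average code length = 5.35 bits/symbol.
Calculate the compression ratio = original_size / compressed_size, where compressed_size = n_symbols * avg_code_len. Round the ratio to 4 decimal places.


original_size = n_symbols * orig_bits = 5883 * 16 = 94128 bits
compressed_size = n_symbols * avg_code_len = 5883 * 5.35 = 31474.05 bits
ratio = original_size / compressed_size = 94128 / 31474.05 = 2.9907

Compression ratio = 2.9907


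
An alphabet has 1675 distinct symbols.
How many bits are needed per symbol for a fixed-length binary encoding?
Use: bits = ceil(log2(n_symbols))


log2(1675) = 10.7099
Bracket: 2^10 = 1024 < 1675 <= 2^11 = 2048
So ceil(log2(1675)) = 11

bits = ceil(log2(1675)) = ceil(10.7099) = 11 bits


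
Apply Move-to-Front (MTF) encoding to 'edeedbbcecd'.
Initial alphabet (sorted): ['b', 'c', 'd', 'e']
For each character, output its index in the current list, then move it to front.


MTF encoding:
'e': index 3 in ['b', 'c', 'd', 'e'] -> ['e', 'b', 'c', 'd']
'd': index 3 in ['e', 'b', 'c', 'd'] -> ['d', 'e', 'b', 'c']
'e': index 1 in ['d', 'e', 'b', 'c'] -> ['e', 'd', 'b', 'c']
'e': index 0 in ['e', 'd', 'b', 'c'] -> ['e', 'd', 'b', 'c']
'd': index 1 in ['e', 'd', 'b', 'c'] -> ['d', 'e', 'b', 'c']
'b': index 2 in ['d', 'e', 'b', 'c'] -> ['b', 'd', 'e', 'c']
'b': index 0 in ['b', 'd', 'e', 'c'] -> ['b', 'd', 'e', 'c']
'c': index 3 in ['b', 'd', 'e', 'c'] -> ['c', 'b', 'd', 'e']
'e': index 3 in ['c', 'b', 'd', 'e'] -> ['e', 'c', 'b', 'd']
'c': index 1 in ['e', 'c', 'b', 'd'] -> ['c', 'e', 'b', 'd']
'd': index 3 in ['c', 'e', 'b', 'd'] -> ['d', 'c', 'e', 'b']


Output: [3, 3, 1, 0, 1, 2, 0, 3, 3, 1, 3]
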